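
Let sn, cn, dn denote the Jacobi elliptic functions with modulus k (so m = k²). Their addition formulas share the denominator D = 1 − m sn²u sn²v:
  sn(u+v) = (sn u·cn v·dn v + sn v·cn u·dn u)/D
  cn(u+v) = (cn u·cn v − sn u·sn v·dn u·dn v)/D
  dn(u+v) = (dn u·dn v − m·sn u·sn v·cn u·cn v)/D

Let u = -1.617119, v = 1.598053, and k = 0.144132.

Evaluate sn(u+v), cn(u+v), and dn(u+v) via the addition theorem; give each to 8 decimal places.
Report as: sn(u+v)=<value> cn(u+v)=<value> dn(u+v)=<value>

sn(u+v)=-0.01906482 cn(u+v)=0.99981825 dn(u+v)=0.99999622

sn u = -0.9992905429397235, cn u = -0.03766179484879279, dn u = 0.9895733589225137
sn v = 0.9998232172103168, cn v = -0.01880250853507831, dn v = 0.9895621814266802
m = k² = 0.020774033424
D = 1 − m·sn²u·sn²v = 0.9792627666058336
sn(u+v) = (sn u·cn v·dn v + sn v·cn u·dn u)/D = -0.01866946926867062/0.9792627666058336 = -0.01906482090948867
cn(u+v) = (cn u·cn v − sn u·sn v·dn u·dn v)/D = 0.97908478538773/0.9792627666058336 = 0.9998182497852743
dn(u+v) = (dn u·dn v − m·sn u·sn v·cn u·cn v)/D = 0.9792590695470815/0.9792627666058336 = 0.9999962246509536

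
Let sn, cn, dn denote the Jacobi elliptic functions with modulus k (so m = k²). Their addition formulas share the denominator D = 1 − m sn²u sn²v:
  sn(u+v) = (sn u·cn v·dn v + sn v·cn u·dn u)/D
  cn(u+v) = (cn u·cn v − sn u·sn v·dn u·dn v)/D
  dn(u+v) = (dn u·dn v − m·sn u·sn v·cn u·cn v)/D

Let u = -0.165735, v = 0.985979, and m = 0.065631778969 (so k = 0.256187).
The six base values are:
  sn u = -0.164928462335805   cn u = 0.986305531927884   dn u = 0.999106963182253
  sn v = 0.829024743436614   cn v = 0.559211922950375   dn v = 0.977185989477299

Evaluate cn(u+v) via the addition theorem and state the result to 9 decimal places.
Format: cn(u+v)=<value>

m = k² = 0.065631778969
D = 1 − m·sn²u·sn²v = 0.9987730118121453
cn(u+v) = (cn u·cn v − sn u·sn v·dn u·dn v)/D = 0.685044915721194/0.9987730118121453 = 0.6858864903430541

cn(u+v)=0.685886490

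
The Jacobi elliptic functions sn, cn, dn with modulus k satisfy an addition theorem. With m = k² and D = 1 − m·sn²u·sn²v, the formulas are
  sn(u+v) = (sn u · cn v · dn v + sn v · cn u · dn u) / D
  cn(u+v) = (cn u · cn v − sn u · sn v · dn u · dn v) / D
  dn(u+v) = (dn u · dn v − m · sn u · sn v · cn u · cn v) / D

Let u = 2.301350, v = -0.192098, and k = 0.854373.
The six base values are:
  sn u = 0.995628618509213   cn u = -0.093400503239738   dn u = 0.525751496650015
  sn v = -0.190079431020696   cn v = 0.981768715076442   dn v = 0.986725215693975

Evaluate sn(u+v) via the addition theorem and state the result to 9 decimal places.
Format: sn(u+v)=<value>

sn(u+v)=0.999977868

m = k² = 0.729953223129
D = 1 − m·sn²u·sn²v = 0.9738567232554637
sn(u+v) = (sn u·cn v·dn v + sn v·cn u·dn u)/D = 0.9738351695825192/0.9738567232554637 = 0.9999778677166468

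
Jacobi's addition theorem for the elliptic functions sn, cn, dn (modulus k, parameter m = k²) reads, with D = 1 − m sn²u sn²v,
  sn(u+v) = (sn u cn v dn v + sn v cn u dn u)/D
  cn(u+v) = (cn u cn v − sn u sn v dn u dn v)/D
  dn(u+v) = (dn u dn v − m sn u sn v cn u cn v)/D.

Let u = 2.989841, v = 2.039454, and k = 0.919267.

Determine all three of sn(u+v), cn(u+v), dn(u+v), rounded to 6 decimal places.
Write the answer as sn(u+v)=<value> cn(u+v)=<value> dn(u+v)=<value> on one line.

sn(u+v)=-0.274566 cn(u+v)=-0.961568 dn(u+v)=0.967623

sn u = 0.967564631193144, cn u = -0.252623602349573, dn u = 0.457032031694016
sn v = 0.9910642199174954, cn v = 0.1333855764291112, dn v = 0.4122900693306997
m = k² = 0.845051817289
D = 1 − m·sn²u·sn²v = 0.2229536878286954
sn(u+v) = (sn u·cn v·dn v + sn v·cn u·dn u)/D = -0.06121556665126647/0.2229536878286954 = -0.2745662888442596
cn(u+v) = (cn u·cn v − sn u·sn v·dn u·dn v)/D = -0.2143851704665687/0.2229536878286954 = -0.9615681738859136
dn(u+v) = (dn u·dn v − m·sn u·sn v·cn u·cn v)/D = 0.2157351285877135/0.2229536878286954 = 0.9676230552125775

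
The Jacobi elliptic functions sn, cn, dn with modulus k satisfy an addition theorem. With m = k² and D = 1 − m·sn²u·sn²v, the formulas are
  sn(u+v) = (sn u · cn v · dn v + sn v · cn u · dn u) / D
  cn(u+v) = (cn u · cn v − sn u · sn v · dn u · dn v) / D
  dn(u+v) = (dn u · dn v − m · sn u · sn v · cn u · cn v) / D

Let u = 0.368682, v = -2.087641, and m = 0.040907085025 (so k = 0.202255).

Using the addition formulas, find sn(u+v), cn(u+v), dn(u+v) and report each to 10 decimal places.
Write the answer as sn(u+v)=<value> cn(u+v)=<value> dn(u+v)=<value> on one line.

sn u = 0.3600762121176551, cn u = 0.9329228914905033, dn u = 0.9973445727831202
sn v = -0.881929741087506, cn v = -0.4713808776194942, dn v = 0.9839626346955922
m = k² = 0.040907085025
D = 1 − m·sn²u·sn²v = 0.9958747015558677
sn(u+v) = (sn u·cn v·dn v + sn v·cn u·dn u)/D = -0.9875986019024771/0.9958747015558677 = -0.9916896175387719
cn(u+v) = (cn u·cn v − sn u·sn v·dn u·dn v)/D = -0.1281226862006145/0.9958747015558677 = -0.1286534199537821
dn(u+v) = (dn u·dn v − m·sn u·sn v·cn u·cn v)/D = 0.9756370508416333/0.9958747015558677 = 0.9796785171039922

sn(u+v)=-0.9916896175 cn(u+v)=-0.1286534200 dn(u+v)=0.9796785171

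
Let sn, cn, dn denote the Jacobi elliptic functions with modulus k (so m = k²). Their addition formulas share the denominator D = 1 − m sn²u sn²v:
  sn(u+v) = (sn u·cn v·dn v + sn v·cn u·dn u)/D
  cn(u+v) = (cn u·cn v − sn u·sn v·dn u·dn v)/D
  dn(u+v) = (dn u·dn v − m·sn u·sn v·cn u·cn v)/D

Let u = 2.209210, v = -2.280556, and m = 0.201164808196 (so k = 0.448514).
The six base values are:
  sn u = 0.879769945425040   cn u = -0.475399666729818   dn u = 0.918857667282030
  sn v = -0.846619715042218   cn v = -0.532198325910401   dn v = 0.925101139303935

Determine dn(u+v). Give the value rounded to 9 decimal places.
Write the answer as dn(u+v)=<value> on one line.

m = k² = 0.201164808196
D = 1 − m·sn²u·sn²v = 0.8883992776068721
dn(u+v) = (dn u·dn v − m·sn u·sn v·cn u·cn v)/D = 0.8879452360466828/0.8883992776068721 = 0.9994889217363926

dn(u+v)=0.999488922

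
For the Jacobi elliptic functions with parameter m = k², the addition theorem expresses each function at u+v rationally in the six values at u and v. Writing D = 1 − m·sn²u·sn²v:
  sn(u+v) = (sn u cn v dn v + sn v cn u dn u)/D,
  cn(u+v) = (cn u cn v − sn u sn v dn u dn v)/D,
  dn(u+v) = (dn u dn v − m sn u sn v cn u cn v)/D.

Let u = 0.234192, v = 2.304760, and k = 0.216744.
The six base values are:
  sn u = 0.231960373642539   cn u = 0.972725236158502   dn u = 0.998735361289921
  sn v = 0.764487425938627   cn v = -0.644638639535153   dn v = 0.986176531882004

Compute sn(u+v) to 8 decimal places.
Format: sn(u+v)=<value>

m = k² = 0.046977961536
D = 1 − m·sn²u·sn²v = 0.9985227212165236
sn(u+v) = (sn u·cn v·dn v + sn v·cn u·dn u)/D = 0.5952321928594955/0.9985227212165236 = 0.5961128176776089

sn(u+v)=0.59611282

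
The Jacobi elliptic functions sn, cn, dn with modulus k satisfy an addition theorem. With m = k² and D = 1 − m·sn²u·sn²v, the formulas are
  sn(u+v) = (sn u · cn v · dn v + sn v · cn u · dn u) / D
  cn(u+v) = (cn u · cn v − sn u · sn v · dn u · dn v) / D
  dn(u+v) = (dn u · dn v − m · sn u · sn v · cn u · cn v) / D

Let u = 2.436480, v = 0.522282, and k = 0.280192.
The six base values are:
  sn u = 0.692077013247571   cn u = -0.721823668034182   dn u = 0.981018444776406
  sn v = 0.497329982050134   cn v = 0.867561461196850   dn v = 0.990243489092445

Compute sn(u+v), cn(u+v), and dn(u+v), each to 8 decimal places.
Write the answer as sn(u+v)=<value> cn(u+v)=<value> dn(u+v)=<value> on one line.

m = k² = 0.078507556864
D = 1 − m·sn²u·sn²v = 0.990699429357954
sn(u+v) = (sn u·cn v·dn v + sn v·cn u·dn u)/D = 0.2423908802153212/0.990699429357954 = 0.2446664175151572
cn(u+v) = (cn u·cn v − sn u·sn v·dn u·dn v)/D = -0.9605894130785626/0.990699429357954 = -0.9696073144011955
dn(u+v) = (dn u·dn v − m·sn u·sn v·cn u·cn v)/D = 0.9883687460874496/0.990699429357954 = 0.9976474365469102

sn(u+v)=0.24466642 cn(u+v)=-0.96960731 dn(u+v)=0.99764744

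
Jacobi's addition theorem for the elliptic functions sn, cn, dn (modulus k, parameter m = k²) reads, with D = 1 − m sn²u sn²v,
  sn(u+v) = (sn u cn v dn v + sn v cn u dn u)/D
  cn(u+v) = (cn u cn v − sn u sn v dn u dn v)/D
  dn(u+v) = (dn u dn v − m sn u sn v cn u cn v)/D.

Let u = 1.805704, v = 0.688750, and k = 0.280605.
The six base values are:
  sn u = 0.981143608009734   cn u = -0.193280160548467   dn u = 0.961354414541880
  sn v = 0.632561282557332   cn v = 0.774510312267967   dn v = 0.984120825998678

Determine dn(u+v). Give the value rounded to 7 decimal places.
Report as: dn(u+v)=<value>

m = k² = 0.078739166025
D = 1 − m·sn²u·sn²v = 0.96967078421749
dn(u+v) = (dn u·dn v − m·sn u·sn v·cn u·cn v)/D = 0.9534043409442676/0.96967078421749 = 0.9832247773801402

dn(u+v)=0.9832248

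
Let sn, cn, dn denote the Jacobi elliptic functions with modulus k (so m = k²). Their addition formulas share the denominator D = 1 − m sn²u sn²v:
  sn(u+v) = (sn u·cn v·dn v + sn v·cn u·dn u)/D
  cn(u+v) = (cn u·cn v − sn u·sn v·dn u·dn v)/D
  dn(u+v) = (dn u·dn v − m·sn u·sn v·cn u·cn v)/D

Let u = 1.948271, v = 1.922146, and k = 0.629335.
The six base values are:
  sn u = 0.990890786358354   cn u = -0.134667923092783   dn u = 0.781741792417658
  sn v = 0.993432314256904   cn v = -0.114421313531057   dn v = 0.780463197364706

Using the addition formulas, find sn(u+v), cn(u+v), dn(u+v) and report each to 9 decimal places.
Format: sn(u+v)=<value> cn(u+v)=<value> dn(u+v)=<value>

m = k² = 0.396062542225
D = 1 − m·sn²u·sn²v = 0.6162115361217345
sn(u+v) = (sn u·cn v·dn v + sn v·cn u·dn u)/D = -0.1930722835247379/0.6162115361217345 = -0.3133214362390579
cn(u+v) = (cn u·cn v − sn u·sn v·dn u·dn v)/D = -0.585183518722162/0.6162115361217345 = -0.9496471331990078
dn(u+v) = (dn u·dn v − m·sn u·sn v·cn u·cn v)/D = 0.6041131275094945/0.6162115361217345 = 0.9803664684884285

sn(u+v)=-0.313321436 cn(u+v)=-0.949647133 dn(u+v)=0.980366468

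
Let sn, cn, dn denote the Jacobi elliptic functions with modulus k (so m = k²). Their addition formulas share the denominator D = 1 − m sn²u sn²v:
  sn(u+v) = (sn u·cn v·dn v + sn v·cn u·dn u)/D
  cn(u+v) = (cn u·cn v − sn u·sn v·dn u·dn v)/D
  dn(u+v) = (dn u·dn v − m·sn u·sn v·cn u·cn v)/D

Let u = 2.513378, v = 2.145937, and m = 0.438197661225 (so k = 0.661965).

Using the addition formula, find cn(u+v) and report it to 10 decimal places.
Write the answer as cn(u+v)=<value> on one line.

sn u = 0.8527780405348713, cn u = -0.5222735045754336, dn u = 0.8254267656792229
sn v = 0.9669774909671991, cn v = -0.254861789923049, dn v = 0.7682872267368857
m = k² = 0.438197661225
D = 1 − m·sn²u·sn²v = 0.702028448713005
cn(u+v) = (cn u·cn v − sn u·sn v·dn u·dn v)/D = -0.3898356560205885/0.702028448713005 = -0.5552989437041412

cn(u+v)=-0.5552989437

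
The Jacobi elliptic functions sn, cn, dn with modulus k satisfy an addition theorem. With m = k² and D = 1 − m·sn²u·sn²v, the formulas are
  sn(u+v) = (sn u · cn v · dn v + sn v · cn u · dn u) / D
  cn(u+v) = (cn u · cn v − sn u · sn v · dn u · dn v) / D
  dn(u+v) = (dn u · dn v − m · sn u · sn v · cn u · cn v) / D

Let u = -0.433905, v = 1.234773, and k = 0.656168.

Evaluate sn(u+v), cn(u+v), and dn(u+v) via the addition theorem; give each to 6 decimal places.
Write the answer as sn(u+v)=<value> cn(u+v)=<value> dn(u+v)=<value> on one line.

sn(u+v)=0.695191 cn(u+v)=0.718825 dn(u+v)=0.889897

sn u = -0.4153057754083543, cn u = 0.9096818745652051, dn u = 0.9621528483935795
sn v = 0.906671337010733, cn v = 0.4218377491917596, dn v = 0.8037784649149934
m = k² = 0.430556444224
D = 1 − m·sn²u·sn²v = 0.9389527917720647
sn(u+v) = (sn u·cn v·dn v + sn v·cn u·dn u)/D = 0.6527515355121622/0.9389527917720647 = 0.6951910055885118
cn(u+v) = (cn u·cn v − sn u·sn v·dn u·dn v)/D = 0.674942796141324/0.9389527917720647 = 0.7188250592103991
dn(u+v) = (dn u·dn v − m·sn u·sn v·cn u·cn v)/D = 0.8355709957995489/0.9389527917720647 = 0.8898967052673589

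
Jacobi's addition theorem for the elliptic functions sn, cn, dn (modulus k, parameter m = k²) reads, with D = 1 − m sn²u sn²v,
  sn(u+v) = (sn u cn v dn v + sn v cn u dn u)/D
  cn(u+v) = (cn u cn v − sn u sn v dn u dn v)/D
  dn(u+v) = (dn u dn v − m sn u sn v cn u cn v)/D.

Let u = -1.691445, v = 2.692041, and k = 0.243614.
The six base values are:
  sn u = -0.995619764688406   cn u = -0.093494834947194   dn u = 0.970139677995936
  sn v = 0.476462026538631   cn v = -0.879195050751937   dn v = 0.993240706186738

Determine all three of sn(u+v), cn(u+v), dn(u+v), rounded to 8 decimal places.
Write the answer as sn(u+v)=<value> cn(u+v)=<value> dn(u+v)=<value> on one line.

sn(u+v)=0.83739421 cn(u+v)=0.54659943 dn(u+v)=0.97897069

m = k² = 0.059347780996
D = 1 − m·sn²u·sn²v = 0.9866448708699868
sn(u+v) = (sn u·cn v·dn v + sn v·cn u·dn u)/D = 0.8262107038939306/0.9866448708699868 = 0.8373942117242334
cn(u+v) = (cn u·cn v − sn u·sn v·dn u·dn v)/D = 0.5392995215880955/0.9866448708699868 = 0.5465994275250842
dn(u+v) = (dn u·dn v − m·sn u·sn v·cn u·cn v)/D = 0.965896409564031/0.9866448708699868 = 0.9789706895372997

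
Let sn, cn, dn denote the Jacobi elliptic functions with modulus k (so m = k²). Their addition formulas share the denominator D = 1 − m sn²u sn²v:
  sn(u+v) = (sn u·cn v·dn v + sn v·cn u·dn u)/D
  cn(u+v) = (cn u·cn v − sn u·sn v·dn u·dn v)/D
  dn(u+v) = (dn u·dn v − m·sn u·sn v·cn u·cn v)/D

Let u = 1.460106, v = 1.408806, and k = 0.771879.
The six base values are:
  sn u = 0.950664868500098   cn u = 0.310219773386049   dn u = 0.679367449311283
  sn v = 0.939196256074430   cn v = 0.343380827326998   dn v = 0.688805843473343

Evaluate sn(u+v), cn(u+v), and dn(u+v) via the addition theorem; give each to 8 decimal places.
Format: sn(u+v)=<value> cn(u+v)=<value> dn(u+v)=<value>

sn(u+v)=0.80527276 cn(u+v)=-0.59290454 dn(u+v)=0.78335614

m = k² = 0.595797190641
D = 1 − m·sn²u·sn²v = 0.525030145702146
sn(u+v) = (sn u·cn v·dn v + sn v·cn u·dn u)/D = 0.4227924724695609/0.525030145702146 = 0.805272756108398
cn(u+v) = (cn u·cn v − sn u·sn v·dn u·dn v)/D = -0.3112927546845449/0.525030145702146 = -0.5929045355447912
dn(u+v) = (dn u·dn v − m·sn u·sn v·cn u·cn v)/D = 0.4112855891064118/0.525030145702146 = 0.783356141496183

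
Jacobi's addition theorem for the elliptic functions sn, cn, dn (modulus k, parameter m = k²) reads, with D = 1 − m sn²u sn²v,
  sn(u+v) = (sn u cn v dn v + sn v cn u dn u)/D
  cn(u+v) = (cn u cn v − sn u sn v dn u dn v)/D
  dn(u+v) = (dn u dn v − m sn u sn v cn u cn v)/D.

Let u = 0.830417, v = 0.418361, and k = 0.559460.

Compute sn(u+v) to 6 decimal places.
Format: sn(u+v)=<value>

sn u = 0.7205097408030962, cn u = 0.6934448164114107, dn u = 0.915157532210535
sn v = 0.4028983026628076, cn v = 0.915244752900244, dn v = 0.9742650397088642
m = k² = 0.3129954916
D = 1 − m·sn²u·sn²v = 0.9736240160000266
sn(u+v) = (sn u·cn v·dn v + sn v·cn u·dn u)/D = 0.8981558206800876/0.9736240160000266 = 0.9224873317833843

sn(u+v)=0.922487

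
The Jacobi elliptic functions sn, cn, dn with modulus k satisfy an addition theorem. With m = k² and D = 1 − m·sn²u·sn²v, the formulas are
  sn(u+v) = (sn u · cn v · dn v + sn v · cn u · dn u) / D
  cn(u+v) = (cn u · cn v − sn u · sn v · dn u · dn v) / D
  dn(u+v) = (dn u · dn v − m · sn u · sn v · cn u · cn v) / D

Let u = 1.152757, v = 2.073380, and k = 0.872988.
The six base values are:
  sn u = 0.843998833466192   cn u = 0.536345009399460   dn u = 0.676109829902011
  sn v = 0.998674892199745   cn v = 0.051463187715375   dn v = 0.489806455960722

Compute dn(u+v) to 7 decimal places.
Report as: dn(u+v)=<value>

dn(u+v)=0.6835110

m = k² = 0.762108048144
D = 1 − m·sn²u·sn²v = 0.4585622859629363
dn(u+v) = (dn u·dn v − m·sn u·sn v·cn u·cn v)/D = 0.3134323587682332/0.4585622859629363 = 0.6835109828320393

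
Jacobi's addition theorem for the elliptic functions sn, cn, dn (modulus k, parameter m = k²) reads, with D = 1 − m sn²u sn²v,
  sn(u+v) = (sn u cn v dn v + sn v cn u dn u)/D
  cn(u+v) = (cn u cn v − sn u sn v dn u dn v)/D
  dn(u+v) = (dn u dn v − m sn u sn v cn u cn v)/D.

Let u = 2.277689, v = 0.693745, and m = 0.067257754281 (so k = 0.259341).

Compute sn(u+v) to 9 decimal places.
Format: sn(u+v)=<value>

sn(u+v)=0.223060696

sn u = 0.7904187901487458, cn u = -0.6125668422138053, dn u = 0.978764486523209
sn v = 0.6368069526910338, cn v = 0.7710232843464323, dn v = 0.986268435732135
m = k² = 0.067257754281
D = 1 − m·sn²u·sn²v = 0.9829598871384885
sn(u+v) = (sn u·cn v·dn v + sn v·cn u·dn u)/D = 0.2192597165430669/0.9829598871384885 = 0.2230606959774907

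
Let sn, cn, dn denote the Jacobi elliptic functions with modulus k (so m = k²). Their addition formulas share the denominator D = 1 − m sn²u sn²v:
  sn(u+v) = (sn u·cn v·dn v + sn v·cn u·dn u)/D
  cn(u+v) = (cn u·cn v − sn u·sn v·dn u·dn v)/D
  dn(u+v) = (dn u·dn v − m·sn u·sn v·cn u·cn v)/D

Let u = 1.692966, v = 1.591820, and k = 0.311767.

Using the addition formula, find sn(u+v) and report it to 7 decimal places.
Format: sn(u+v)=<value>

sn u = 0.996983336818025, cn u = -0.07761588823943494, dn u = 0.9504666666590396
sn v = 0.9998303708568606, cn v = 0.01841818428164471, dn v = 0.9501759365327023
m = k² = 0.097198662289
D = 1 − m·sn²u·sn²v = 0.9034196584500161
sn(u+v) = (sn u·cn v·dn v + sn v·cn u·dn u)/D = -0.0563110784715646/0.9034196584500161 = -0.06233103070634604

sn(u+v)=-0.0623310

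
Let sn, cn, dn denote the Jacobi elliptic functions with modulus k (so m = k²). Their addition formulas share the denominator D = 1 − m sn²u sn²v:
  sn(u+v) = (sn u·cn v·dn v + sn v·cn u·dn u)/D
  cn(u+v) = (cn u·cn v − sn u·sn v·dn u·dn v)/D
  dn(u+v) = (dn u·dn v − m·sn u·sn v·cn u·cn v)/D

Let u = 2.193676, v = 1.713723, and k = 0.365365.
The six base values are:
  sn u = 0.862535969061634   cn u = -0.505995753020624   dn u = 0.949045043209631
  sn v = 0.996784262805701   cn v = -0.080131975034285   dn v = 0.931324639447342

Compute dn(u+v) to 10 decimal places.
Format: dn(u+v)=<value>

m = k² = 0.133491583225
D = 1 − m·sn²u·sn²v = 0.9013241993132308
dn(u+v) = (dn u·dn v − m·sn u·sn v·cn u·cn v)/D = 0.8792154761966633/0.9013241993132308 = 0.9754708426408462

dn(u+v)=0.9754708426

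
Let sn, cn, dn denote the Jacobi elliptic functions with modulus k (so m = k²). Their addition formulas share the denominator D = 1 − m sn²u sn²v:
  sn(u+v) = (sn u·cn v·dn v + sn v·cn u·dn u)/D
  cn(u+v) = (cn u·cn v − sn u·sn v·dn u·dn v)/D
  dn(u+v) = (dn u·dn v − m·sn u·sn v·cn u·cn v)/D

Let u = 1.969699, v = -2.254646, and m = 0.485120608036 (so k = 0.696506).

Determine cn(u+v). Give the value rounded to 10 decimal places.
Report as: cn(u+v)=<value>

sn u = 0.9957719887473237, cn u = -0.09185938398552363, dn u = 0.7203977447833765
sn v = -0.9552294585172036, cn v = -0.2958659858465147, dn v = 0.7465555841047567
m = k² = 0.485120608036
D = 1 − m·sn²u·sn²v = 0.5610804258377957
cn(u+v) = (cn u·cn v − sn u·sn v·dn u·dn v)/D = 0.5387445772741015/0.5610804258377957 = 0.9601913602130342

cn(u+v)=0.9601913602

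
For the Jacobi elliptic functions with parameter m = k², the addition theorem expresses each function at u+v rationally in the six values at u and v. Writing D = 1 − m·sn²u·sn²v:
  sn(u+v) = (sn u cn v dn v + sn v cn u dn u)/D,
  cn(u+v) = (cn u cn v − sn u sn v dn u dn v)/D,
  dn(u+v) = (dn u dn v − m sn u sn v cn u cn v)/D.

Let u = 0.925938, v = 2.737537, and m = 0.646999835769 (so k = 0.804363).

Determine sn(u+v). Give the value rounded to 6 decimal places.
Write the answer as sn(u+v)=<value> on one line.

sn u = 0.754323356040858, cn u = 0.6565030651347007, dn u = 0.7948928752163867
sn v = 0.8957797881605058, cn v = -0.4444981114955601, dn v = 0.6934215653548222
m = k² = 0.646999835769
D = 1 − m·sn²u·sn²v = 0.7045923087545161
sn(u+v) = (sn u·cn v·dn v + sn v·cn u·dn u)/D = 0.2349613354448408/0.7045923087545161 = 0.3334713316132757

sn(u+v)=0.333471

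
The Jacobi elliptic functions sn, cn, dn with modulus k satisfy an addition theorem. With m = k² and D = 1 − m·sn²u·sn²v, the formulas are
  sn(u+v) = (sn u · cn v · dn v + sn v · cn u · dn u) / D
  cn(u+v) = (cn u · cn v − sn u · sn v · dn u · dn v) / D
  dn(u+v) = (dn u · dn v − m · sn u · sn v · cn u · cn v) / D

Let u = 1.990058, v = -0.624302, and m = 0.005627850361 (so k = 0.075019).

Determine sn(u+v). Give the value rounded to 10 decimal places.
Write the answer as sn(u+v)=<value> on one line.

sn(u+v)=0.9787172759

sn u = 0.9147389588311052, cn u = -0.4040453405208204, dn u = 0.9976426770403224
sn v = -0.5843598081780163, cn v = 0.8114946793332363, dn v = 0.9990386489025716
m = k² = 0.005627850361
D = 1 − m·sn²u·sn²v = 0.9983919573275065
sn(u+v) = (sn u·cn v·dn v + sn v·cn u·dn u)/D = 0.9771434567847577/0.9983919573275065 = 0.9787172759287577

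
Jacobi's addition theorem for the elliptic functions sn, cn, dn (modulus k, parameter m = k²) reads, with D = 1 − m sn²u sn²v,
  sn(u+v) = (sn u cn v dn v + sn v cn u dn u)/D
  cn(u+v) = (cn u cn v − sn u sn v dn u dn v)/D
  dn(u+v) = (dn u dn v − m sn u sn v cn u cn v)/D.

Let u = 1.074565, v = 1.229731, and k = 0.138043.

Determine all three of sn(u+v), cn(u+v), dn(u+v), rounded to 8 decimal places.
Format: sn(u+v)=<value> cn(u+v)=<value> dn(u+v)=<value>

sn(u+v)=0.75175928 cn(u+v)=-0.65943763 dn(u+v)=0.99460079

sn u = 0.8778914412378188, cn u = 0.4788597053432094, dn u = 0.9926297231131633
sn v = 0.9409325486060709, cn v = 0.3385940622244932, dn v = 0.991528521144399
m = k² = 0.019055869849
D = 1 − m·sn²u·sn²v = 0.9869974841561728
sn(u+v) = (sn u·cn v·dn v + sn v·cn u·dn u)/D = 0.7419845149103494/0.9869974841561728 = 0.7517592768179184
cn(u+v) = (cn u·cn v − sn u·sn v·dn u·dn v)/D = -0.6508632831585049/0.9869974841561728 = -0.6594376314089152
dn(u+v) = (dn u·dn v − m·sn u·sn v·cn u·cn v)/D = 0.9816684754538929/0.9869974841561728 = 0.9946007879575945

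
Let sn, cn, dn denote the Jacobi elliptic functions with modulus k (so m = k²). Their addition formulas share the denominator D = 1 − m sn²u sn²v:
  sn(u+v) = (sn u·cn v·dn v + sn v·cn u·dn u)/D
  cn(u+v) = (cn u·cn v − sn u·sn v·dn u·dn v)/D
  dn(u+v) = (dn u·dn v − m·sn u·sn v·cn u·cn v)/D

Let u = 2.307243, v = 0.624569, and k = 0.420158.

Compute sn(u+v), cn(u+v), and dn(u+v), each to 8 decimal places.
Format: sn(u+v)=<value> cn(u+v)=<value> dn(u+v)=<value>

sn(u+v)=0.35486443 cn(u+v)=-0.93491777 dn(u+v)=0.98882225

sn u = 0.8222815561682927, cn u = -0.5690808750831914, dn u = 0.9384231037081548
sn v = 0.5793698264145684, cn v = 0.8150647853025874, dn v = 0.9699192544568554
m = k² = 0.176532744964
D = 1 − m·sn²u·sn²v = 0.959933803257876
sn(u+v) = (sn u·cn v·dn v + sn v·cn u·dn u)/D = 0.340646366376184/0.959933803257876 = 0.3548644346308878
cn(u+v) = (cn u·cn v − sn u·sn v·dn u·dn v)/D = -0.8974591688271022/0.959933803257876 = -0.9349177680598975
dn(u+v) = (dn u·dn v − m·sn u·sn v·cn u·cn v)/D = 0.9492039065874787/0.959933803257876 = 0.9888222535408363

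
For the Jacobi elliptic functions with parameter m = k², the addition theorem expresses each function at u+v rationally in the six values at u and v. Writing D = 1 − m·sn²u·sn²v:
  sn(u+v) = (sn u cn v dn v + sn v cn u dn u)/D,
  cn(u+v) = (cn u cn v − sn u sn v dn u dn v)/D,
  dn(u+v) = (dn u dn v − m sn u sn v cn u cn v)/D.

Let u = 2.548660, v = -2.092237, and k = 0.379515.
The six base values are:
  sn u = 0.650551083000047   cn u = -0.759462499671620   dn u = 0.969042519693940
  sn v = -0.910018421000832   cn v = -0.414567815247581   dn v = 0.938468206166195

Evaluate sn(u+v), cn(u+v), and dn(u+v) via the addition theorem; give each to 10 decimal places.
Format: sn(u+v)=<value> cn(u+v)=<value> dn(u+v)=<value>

m = k² = 0.144031635225
D = 1 − m·sn²u·sn²v = 0.9495197999946232
sn(u+v) = (sn u·cn v·dn v + sn v·cn u·dn u)/D = 0.4166268126861417/0.9495197999946232 = 0.4387763295599533
cn(u+v) = (cn u·cn v − sn u·sn v·dn u·dn v)/D = 0.8532349908043011/0.9495197999946232 = 0.898596312377196
dn(u+v) = (dn u·dn v − m·sn u·sn v·cn u·cn v)/D = 0.9362623252351963/0.9495197999946232 = 0.9860377058387809

sn(u+v)=0.4387763296 cn(u+v)=0.8985963124 dn(u+v)=0.9860377058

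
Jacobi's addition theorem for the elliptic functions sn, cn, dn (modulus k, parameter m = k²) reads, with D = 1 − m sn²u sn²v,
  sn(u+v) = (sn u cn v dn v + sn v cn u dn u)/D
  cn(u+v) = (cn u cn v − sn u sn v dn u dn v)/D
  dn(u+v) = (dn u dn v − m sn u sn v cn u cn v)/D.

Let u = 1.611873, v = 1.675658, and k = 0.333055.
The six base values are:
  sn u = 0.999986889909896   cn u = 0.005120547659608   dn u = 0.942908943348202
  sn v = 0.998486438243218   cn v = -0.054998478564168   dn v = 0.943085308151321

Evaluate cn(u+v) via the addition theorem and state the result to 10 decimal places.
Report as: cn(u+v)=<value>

m = k² = 0.110925633025
D = 1 − m·sn²u·sn²v = 0.8894127981242561
cn(u+v) = (cn u·cn v − sn u·sn v·dn u·dn v)/D = -0.8881676282465922/0.8894127981242561 = -0.998600009039346

cn(u+v)=-0.9986000090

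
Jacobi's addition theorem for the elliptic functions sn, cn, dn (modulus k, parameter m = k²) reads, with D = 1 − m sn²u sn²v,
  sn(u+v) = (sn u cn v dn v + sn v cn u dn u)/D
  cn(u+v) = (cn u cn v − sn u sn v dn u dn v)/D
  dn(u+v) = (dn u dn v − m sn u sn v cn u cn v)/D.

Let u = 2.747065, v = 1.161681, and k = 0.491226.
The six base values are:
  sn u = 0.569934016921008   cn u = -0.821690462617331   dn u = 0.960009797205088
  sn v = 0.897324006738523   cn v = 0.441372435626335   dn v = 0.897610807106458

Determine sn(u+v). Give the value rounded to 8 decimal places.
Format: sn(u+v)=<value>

sn(u+v)=-0.51451182

m = k² = 0.241302983076
D = 1 − m·sn²u·sn²v = 0.9368882209698778
sn(u+v) = (sn u·cn v·dn v + sn v·cn u·dn u)/D = -0.4820400591459222/0.9368882209698778 = -0.5145118151308473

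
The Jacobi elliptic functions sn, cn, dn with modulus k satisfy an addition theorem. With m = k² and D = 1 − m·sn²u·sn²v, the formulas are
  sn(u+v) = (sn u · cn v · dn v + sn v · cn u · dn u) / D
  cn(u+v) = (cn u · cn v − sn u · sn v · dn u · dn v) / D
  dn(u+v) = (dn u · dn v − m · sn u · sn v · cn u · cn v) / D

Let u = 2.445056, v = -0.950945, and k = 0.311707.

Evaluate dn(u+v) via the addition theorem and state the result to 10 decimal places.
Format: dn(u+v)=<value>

sn u = 0.6965617787215042, cn u = -0.717496821194585, dn u = 0.976144212543357
sn v = -0.8071735864188625, cn v = 0.5903141548258106, dn v = 0.9678308768290025
m = k² = 0.097161253849
D = 1 − m·sn²u·sn²v = 0.9692853001838633
dn(u+v) = (dn u·dn v − m·sn u·sn v·cn u·cn v)/D = 0.9216046660619318/0.9692853001838633 = 0.9508084625724882

dn(u+v)=0.9508084626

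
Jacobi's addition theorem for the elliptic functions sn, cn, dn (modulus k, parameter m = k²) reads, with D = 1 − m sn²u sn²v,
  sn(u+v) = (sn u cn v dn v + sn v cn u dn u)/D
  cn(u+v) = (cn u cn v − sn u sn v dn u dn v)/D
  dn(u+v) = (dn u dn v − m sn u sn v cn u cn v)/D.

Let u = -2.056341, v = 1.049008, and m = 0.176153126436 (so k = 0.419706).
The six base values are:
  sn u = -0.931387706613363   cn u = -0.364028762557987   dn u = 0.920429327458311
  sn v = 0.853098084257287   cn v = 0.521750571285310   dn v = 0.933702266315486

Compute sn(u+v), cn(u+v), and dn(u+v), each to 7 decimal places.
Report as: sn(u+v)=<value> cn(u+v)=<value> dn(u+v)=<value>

m = k² = 0.176153126436
D = 1 − m·sn²u·sn²v = 0.8887886041468289
sn(u+v) = (sn u·cn v·dn v + sn v·cn u·dn u)/D = -0.7395759365854295/0.8887886041468289 = -0.8321168083555341
cn(u+v) = (cn u·cn v − sn u·sn v·dn u·dn v)/D = 0.4929225262503767/0.8887886041468289 = 0.5546004122358721
dn(u+v) = (dn u·dn v − m·sn u·sn v·cn u·cn v)/D = 0.8328230636154578/0.8887886041468289 = 0.937031662793321

sn(u+v)=-0.8321168 cn(u+v)=0.5546004 dn(u+v)=0.9370317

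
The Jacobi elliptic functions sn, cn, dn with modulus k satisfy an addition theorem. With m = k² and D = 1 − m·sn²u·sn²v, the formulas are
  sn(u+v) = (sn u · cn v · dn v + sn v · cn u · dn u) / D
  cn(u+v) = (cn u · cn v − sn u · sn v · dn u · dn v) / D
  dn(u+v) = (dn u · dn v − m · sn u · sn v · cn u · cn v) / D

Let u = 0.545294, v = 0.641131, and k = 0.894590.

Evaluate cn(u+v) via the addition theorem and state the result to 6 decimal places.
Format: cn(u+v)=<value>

cn(u+v)=0.523914

sn u = 0.5013011641870685, cn u = 0.8652728718645291, dn u = 0.8938033999275267
sn v = 0.572145392884167, cn v = 0.8201522111178036, dn v = 0.8590834492681631
m = k² = 0.8002912681
D = 1 − m·sn²u·sn²v = 0.9341647763654967
cn(u+v) = (cn u·cn v − sn u·sn v·dn u·dn v)/D = 0.4894224194523475/0.9341647763654967 = 0.5239144440411426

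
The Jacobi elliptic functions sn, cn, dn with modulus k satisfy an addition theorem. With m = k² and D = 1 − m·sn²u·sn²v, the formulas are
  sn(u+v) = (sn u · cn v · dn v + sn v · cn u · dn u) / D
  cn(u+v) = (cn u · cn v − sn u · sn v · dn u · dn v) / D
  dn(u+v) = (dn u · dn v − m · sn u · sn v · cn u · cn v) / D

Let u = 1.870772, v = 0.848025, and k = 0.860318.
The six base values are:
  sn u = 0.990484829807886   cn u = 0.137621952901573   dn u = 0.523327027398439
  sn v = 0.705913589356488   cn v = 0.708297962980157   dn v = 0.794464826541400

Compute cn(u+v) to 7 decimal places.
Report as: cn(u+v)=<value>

cn(u+v)=-0.3027832

m = k² = 0.740147061124
D = 1 − m·sn²u·sn²v = 0.6381598451646572
cn(u+v) = (cn u·cn v − sn u·sn v·dn u·dn v)/D = -0.1932241089613814/0.6381598451646572 = -0.3027832453349144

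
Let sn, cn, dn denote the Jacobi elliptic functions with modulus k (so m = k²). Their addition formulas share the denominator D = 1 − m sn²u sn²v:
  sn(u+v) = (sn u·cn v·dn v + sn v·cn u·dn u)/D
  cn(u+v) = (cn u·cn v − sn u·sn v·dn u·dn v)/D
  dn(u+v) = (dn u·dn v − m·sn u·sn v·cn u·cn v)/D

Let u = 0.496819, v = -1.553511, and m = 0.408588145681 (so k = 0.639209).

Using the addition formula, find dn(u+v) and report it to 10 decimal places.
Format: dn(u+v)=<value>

sn u = 0.4696575527893066, cn u = 0.8828486750898818, dn u = 0.9538733434699073
sn v = -0.9842845595453859, cn v = 0.1765896538321133, dn v = 0.7772729434255894
m = k² = 0.408588145681
D = 1 − m·sn²u·sn²v = 0.9126848249980317
dn(u+v) = (dn u·dn v − m·sn u·sn v·cn u·cn v)/D = 0.7708668202378212/0.9126848249980317 = 0.844614481499113

dn(u+v)=0.8446144815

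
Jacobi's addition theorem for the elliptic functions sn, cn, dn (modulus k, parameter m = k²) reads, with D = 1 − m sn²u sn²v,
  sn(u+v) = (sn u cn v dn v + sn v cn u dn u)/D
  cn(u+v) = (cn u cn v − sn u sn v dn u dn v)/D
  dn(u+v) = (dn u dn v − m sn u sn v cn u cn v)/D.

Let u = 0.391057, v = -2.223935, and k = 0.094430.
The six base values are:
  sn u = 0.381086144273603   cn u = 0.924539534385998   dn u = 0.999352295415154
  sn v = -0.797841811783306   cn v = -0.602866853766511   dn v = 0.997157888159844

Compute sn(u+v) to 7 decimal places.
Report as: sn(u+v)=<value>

m = k² = 0.0089170249
D = 1 − m·sn²u·sn²v = 0.9991756723234517
sn(u+v) = (sn u·cn v·dn v + sn v·cn u·dn u)/D = -0.9662497728557203/0.9991756723234517 = -0.9670469364099242

sn(u+v)=-0.9670469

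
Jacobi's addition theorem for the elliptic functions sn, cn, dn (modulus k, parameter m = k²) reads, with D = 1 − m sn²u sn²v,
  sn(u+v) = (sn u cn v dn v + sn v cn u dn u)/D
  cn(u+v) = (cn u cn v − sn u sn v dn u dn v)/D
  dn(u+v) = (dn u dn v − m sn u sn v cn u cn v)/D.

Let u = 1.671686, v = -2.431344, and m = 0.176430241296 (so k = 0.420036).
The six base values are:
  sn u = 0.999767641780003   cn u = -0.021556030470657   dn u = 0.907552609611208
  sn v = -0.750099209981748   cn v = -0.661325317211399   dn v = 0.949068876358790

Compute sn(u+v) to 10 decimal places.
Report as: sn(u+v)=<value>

m = k² = 0.176430241296
D = 1 − m·sn²u·sn²v = 0.9007778583094836
sn(u+v) = (sn u·cn v·dn v + sn v·cn u·dn u)/D = -0.6128230729913668/0.9007778583094836 = -0.6803265281647463

sn(u+v)=-0.6803265282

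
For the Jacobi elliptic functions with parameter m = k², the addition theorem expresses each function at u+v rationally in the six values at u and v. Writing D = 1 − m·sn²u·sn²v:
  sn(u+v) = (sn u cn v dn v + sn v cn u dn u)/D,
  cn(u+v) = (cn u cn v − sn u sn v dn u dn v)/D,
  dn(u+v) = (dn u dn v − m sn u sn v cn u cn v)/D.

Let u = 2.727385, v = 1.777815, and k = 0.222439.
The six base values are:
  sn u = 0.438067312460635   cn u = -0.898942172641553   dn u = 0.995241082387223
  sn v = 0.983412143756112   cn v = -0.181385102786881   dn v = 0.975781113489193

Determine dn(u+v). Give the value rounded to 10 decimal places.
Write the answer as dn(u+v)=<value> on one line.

dn(u+v)=0.9766300260

m = k² = 0.049479108721
D = 1 − m·sn²u·sn²v = 0.9908172090288463
dn(u+v) = (dn u·dn v − m·sn u·sn v·cn u·cn v)/D = 0.9676618366334531/0.9908172090288463 = 0.9766300260185337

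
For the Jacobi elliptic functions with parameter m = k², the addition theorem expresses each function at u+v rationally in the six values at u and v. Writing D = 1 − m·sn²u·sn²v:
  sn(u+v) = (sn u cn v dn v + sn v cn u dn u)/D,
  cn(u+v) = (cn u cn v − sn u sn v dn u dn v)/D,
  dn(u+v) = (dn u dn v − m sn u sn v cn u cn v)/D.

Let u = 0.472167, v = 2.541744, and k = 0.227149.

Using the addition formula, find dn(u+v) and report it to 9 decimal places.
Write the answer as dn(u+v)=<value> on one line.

sn u = 0.4540464523103915, cn u = 0.8909780127165582, dn u = 0.9946672432253257
sn v = 0.5967965116549544, cn v = -0.802392624390627, dn v = 0.9907689019824367
m = k² = 0.051596668201
D = 1 − m·sn²u·sn²v = 0.9962114346430357
dn(u+v) = (dn u·dn v − m·sn u·sn v·cn u·cn v)/D = 0.9954808174553887/0.9962114346430357 = 0.9992666042947913

dn(u+v)=0.999266604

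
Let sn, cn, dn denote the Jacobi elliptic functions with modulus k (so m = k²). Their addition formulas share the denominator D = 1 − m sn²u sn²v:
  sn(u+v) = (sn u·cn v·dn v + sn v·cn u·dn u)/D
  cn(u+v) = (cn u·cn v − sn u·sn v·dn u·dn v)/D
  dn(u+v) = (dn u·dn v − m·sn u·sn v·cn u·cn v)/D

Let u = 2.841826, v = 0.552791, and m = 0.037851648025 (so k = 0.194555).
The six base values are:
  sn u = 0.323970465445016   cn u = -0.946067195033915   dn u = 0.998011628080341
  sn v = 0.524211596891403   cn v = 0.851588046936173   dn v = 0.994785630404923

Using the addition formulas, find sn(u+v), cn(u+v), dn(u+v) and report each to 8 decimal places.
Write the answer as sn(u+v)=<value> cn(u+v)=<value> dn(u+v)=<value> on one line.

sn(u+v)=-0.22074349 cn(u+v)=-0.97533190 dn(u+v)=0.99907736

m = k² = 0.037851648025
D = 1 − m·sn²u·sn²v = 0.998908285995357
sn(u+v) = (sn u·cn v·dn v + sn v·cn u·dn u)/D = -0.2205024963484258/0.998908285995357 = -0.220743485102546
cn(u+v) = (cn u·cn v − sn u·sn v·dn u·dn v)/D = -0.9742671158025885/0.998908285995357 = -0.9753318992962252
dn(u+v) = (dn u·dn v − m·sn u·sn v·cn u·cn v)/D = 0.9979866560077698/0.998908285995357 = 0.9990773627564128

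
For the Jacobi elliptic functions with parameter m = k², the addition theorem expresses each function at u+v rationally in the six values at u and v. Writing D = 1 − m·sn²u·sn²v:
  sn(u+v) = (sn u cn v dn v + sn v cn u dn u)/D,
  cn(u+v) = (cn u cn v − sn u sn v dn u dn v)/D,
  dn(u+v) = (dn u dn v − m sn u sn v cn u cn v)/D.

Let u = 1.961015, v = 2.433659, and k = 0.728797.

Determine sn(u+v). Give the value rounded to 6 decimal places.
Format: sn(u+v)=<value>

sn(u+v)=-0.574019

sn u = 0.9985127990689542, cn u = -0.05451779613559417, dn u = 0.6858816201787469
sn v = 0.925614559721829, cn v = -0.3784675505653882, dn v = 0.7381970763892894
m = k² = 0.531145067209
D = 1 − m·sn²u·sn²v = 0.546287463502601
sn(u+v) = (sn u·cn v·dn v + sn v·cn u·dn u)/D = -0.313579417574155/0.546287463502601 = -0.5740190623515232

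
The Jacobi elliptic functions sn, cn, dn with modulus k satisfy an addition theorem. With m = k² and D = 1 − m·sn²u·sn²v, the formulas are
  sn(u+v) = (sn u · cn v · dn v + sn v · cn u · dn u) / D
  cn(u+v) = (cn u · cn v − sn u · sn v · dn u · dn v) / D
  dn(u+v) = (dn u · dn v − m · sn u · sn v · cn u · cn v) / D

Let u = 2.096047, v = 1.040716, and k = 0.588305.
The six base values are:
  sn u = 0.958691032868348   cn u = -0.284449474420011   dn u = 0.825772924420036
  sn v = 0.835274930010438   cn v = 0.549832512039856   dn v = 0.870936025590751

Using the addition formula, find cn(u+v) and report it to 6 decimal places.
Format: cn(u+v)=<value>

m = k² = 0.346102773025
D = 1 − m·sn²u·sn²v = 0.7780672969681357
cn(u+v) = (cn u·cn v − sn u·sn v·dn u·dn v)/D = -0.7323100815891755/0.7780672969681357 = -0.9411911854446774

cn(u+v)=-0.941191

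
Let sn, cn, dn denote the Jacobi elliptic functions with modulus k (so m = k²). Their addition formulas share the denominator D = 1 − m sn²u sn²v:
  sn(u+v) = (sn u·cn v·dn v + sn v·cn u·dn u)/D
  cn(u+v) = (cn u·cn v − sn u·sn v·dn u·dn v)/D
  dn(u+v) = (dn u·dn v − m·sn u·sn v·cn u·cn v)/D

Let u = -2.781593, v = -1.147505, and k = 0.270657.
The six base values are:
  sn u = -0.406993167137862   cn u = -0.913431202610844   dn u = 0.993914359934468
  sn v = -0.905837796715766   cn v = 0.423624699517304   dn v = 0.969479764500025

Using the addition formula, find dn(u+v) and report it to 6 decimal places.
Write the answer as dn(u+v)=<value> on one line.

dn(u+v)=0.983826

m = k² = 0.073255211649
D = 1 − m·sn²u·sn²v = 0.9900433408611755
dn(u+v) = (dn u·dn v − m·sn u·sn v·cn u·cn v)/D = 0.9740302664935053/0.9900433408611755 = 0.9838258854872542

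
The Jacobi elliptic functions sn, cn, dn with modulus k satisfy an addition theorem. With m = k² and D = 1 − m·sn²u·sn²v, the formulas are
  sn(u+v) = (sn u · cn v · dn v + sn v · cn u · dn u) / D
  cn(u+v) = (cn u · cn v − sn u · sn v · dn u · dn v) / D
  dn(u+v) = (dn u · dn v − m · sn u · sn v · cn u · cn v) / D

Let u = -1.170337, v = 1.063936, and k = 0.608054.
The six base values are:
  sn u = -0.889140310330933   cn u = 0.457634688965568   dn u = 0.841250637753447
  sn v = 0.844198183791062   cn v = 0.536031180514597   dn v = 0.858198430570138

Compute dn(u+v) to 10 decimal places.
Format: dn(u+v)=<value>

m = k² = 0.369729666916
D = 1 − m·sn²u·sn²v = 0.7916882696191998
dn(u+v) = (dn u·dn v − m·sn u·sn v·cn u·cn v)/D = 0.7900381673800979/0.7916882696191998 = 0.9979157172053395

dn(u+v)=0.9979157172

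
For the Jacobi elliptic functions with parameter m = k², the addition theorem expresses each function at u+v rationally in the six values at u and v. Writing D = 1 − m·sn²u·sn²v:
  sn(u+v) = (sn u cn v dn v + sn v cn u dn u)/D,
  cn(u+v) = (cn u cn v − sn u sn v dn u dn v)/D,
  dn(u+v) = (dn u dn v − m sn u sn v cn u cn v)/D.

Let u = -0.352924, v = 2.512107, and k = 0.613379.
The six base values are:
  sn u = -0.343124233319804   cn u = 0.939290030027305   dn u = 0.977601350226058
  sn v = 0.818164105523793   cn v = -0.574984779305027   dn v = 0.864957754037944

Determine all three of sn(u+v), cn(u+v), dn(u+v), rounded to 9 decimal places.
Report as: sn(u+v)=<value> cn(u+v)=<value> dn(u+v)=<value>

sn(u+v)=0.950100296 cn(u+v)=-0.311944592 dn(u+v)=0.812636018

m = k² = 0.376233797641
D = 1 − m·sn²u·sn²v = 0.9703488573947492
sn(u+v) = (sn u·cn v·dn v + sn v·cn u·dn u)/D = 0.9219287362608841/0.9703488573947492 = 0.9501002956154693
cn(u+v) = (cn u·cn v − sn u·sn v·dn u·dn v)/D = -0.3026950780962659/0.9703488573947492 = -0.3119445916687734
dn(u+v) = (dn u·dn v − m·sn u·sn v·cn u·cn v)/D = 0.7885404317548291/0.9703488573947492 = 0.812636018217149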